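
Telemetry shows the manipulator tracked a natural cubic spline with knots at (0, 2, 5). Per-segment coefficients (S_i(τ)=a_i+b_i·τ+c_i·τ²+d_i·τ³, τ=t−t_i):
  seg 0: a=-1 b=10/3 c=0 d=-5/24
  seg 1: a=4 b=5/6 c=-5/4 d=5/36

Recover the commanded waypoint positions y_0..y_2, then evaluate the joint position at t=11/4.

y_0=-1 y_1=4 y_2=-1
S(11/4) = 1019/256

y_0 = S_0(0) = a_0 = -1
y_1 = S_1(0) = a_1 = 4
y_2 = S_1(3) = -1
t_q=11/4 is in segment 1 (τ=3/4); S_1(τ)=1019/256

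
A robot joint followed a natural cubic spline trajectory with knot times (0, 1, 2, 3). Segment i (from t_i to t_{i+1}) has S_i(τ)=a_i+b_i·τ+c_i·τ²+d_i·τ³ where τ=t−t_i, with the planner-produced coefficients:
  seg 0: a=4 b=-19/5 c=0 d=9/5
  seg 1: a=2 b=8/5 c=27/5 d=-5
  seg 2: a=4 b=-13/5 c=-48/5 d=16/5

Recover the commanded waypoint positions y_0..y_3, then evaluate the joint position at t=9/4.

y_0 = S_0(0) = a_0 = 4
y_1 = S_1(0) = a_1 = 2
y_2 = S_2(0) = a_2 = 4
y_3 = S_2(1) = -5
t_q=9/4 is in segment 2 (τ=1/4); S_2(τ)=14/5

y_0=4 y_1=2 y_2=4 y_3=-5
S(9/4) = 14/5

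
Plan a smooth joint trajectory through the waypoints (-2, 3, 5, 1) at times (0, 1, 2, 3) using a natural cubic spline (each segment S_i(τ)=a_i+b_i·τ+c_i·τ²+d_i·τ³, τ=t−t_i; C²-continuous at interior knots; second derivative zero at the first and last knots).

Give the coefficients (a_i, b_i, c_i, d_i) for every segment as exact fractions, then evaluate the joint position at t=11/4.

  seg 0: a=-2 b=27/5 c=0 d=-2/5
  seg 1: a=3 b=21/5 c=-6/5 d=-1
  seg 2: a=5 b=-6/5 c=-21/5 d=7/5
S(11/4) = 149/64

Δ: Δ0=5, Δ1=2, Δ2=-4
row 1: diag=4, rhs=-18; c'=1/4, d'=-9/2
row 2: denom=4−1·1/4=15/4; d'=(-36−1·-9/2)/(15/4)=-42/5
back: M2=-42/5
back: M1=-9/2−1/4·-42/5=-12/5
M: M0=0, M1=-12/5, M2=-42/5, M3=0
seg 0: a=-2, c=M0/2=0, d=(M1−M0)/(6·1)=-2/5, b=Δ0−h0·(2M0+M1)/6=27/5
seg 1: a=3, c=M1/2=-6/5, d=(M2−M1)/(6·1)=-1, b=Δ1−h1·(2M1+M2)/6=21/5
seg 2: a=5, c=M2/2=-21/5, d=(M3−M2)/(6·1)=7/5, b=Δ2−h2·(2M2+M3)/6=-6/5
t_q=11/4 → seg 2, τ=3/4; S=5+-6/5·τ+-21/5·τ²+7/5·τ³=149/64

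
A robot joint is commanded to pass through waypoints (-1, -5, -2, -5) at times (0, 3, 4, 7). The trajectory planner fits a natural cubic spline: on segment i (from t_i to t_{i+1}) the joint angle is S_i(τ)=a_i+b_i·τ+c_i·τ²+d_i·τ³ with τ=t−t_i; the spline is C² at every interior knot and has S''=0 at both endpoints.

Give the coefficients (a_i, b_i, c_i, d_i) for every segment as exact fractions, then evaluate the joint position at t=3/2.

Δ: Δ0=-4/3, Δ1=3, Δ2=-1
row 1: diag=8, rhs=26; c'=1/8, d'=13/4
row 2: denom=8−1·1/8=63/8; d'=(-24−1·13/4)/(63/8)=-218/63
back: M2=-218/63
back: M1=13/4−1/8·-218/63=232/63
M: M0=0, M1=232/63, M2=-218/63, M3=0
seg 0: a=-1, c=M0/2=0, d=(M1−M0)/(6·3)=116/567, b=Δ0−h0·(2M0+M1)/6=-200/63
seg 1: a=-5, c=M1/2=116/63, d=(M2−M1)/(6·1)=-25/21, b=Δ1−h1·(2M1+M2)/6=148/63
seg 2: a=-2, c=M2/2=-109/63, d=(M3−M2)/(6·3)=109/567, b=Δ2−h2·(2M2+M3)/6=155/63
t_q=3/2 → seg 0, τ=3/2; S=-1+-200/63·τ+0·τ²+116/567·τ³=-71/14

  seg 0: a=-1 b=-200/63 c=0 d=116/567
  seg 1: a=-5 b=148/63 c=116/63 d=-25/21
  seg 2: a=-2 b=155/63 c=-109/63 d=109/567
S(3/2) = -71/14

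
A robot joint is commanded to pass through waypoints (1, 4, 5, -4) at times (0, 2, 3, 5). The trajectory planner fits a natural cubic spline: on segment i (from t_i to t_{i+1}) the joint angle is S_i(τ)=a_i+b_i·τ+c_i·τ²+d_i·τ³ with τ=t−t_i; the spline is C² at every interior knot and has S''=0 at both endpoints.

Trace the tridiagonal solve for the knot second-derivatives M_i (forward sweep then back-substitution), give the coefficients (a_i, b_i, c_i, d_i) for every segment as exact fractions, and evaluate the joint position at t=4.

Δ: Δ0=3/2, Δ1=1, Δ2=-9/2
row 1: diag=6, rhs=-3; c'=1/6, d'=-1/2
row 2: denom=6−1·1/6=35/6; d'=(-33−1·-1/2)/(35/6)=-39/7
back: M2=-39/7
back: M1=-1/2−1/6·-39/7=3/7
M: M0=0, M1=3/7, M2=-39/7, M3=0
seg 0: a=1, c=M0/2=0, d=(M1−M0)/(6·2)=1/28, b=Δ0−h0·(2M0+M1)/6=19/14
seg 1: a=4, c=M1/2=3/14, d=(M2−M1)/(6·1)=-1, b=Δ1−h1·(2M1+M2)/6=25/14
seg 2: a=5, c=M2/2=-39/14, d=(M3−M2)/(6·2)=13/28, b=Δ2−h2·(2M2+M3)/6=-11/14
t_q=4 → seg 2, τ=1; S=5+-11/14·τ+-39/14·τ²+13/28·τ³=53/28

  seg 0: a=1 b=19/14 c=0 d=1/28
  seg 1: a=4 b=25/14 c=3/14 d=-1
  seg 2: a=5 b=-11/14 c=-39/14 d=13/28
S(4) = 53/28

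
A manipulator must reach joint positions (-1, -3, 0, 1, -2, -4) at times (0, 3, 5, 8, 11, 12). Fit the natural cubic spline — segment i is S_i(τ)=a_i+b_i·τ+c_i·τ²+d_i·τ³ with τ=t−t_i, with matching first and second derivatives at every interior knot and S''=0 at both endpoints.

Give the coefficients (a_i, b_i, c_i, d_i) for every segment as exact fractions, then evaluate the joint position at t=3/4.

Δ: Δ0=-2/3, Δ1=3/2, Δ2=1/3, Δ3=-1, Δ4=-2
row 1: diag=10, rhs=13; c'=1/5, d'=13/10
row 2: denom=10−2·1/5=48/5; d'=(-7−2·13/10)/(48/5)=-1
row 3: denom=12−3·5/16=177/16; d'=(-8−3·-1)/(177/16)=-80/177
row 4: denom=8−3·16/59=424/59; d'=(-6−3·-80/177)/(424/59)=-137/212
back: M4=-137/212
back: M3=-80/177−16/59·-137/212=-44/159
back: M2=-1−5/16·-44/159=-581/636
back: M1=13/10−1/5·-581/636=943/636
M: M0=0, M1=943/636, M2=-581/636, M3=-44/159, M4=-137/212, M5=0
seg 0: a=-1, c=M0/2=0, d=(M1−M0)/(6·3)=943/11448, b=Δ0−h0·(2M0+M1)/6=-597/424
seg 1: a=-3, c=M1/2=943/1272, d=(M2−M1)/(6·2)=-127/636, b=Δ1−h1·(2M1+M2)/6=173/212
seg 2: a=0, c=M2/2=-581/1272, d=(M3−M2)/(6·3)=15/424, b=Δ2−h2·(2M2+M3)/6=881/636
seg 3: a=1, c=M3/2=-22/159, d=(M4−M3)/(6·3)=-235/11448, b=Δ3−h3·(2M3+M4)/6=-509/1272
seg 4: a=-2, c=M4/2=-137/424, d=(M5−M4)/(6·1)=137/1272, b=Δ4−h4·(2M4+M5)/6=-1135/636
t_q=3/4 → seg 0, τ=3/4; S=-1+-597/424·τ+0·τ²+943/11448·τ³=-54849/27136

  seg 0: a=-1 b=-597/424 c=0 d=943/11448
  seg 1: a=-3 b=173/212 c=943/1272 d=-127/636
  seg 2: a=0 b=881/636 c=-581/1272 d=15/424
  seg 3: a=1 b=-509/1272 c=-22/159 d=-235/11448
  seg 4: a=-2 b=-1135/636 c=-137/424 d=137/1272
S(3/4) = -54849/27136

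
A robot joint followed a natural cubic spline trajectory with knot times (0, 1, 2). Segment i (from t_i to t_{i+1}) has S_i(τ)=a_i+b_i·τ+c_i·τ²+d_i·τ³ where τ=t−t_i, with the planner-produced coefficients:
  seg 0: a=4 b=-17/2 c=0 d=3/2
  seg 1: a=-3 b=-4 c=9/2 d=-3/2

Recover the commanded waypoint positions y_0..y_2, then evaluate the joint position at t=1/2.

y_0 = S_0(0) = a_0 = 4
y_1 = S_1(0) = a_1 = -3
y_2 = S_1(1) = -4
t_q=1/2 is in segment 0 (τ=1/2); S_0(τ)=-1/16

y_0=4 y_1=-3 y_2=-4
S(1/2) = -1/16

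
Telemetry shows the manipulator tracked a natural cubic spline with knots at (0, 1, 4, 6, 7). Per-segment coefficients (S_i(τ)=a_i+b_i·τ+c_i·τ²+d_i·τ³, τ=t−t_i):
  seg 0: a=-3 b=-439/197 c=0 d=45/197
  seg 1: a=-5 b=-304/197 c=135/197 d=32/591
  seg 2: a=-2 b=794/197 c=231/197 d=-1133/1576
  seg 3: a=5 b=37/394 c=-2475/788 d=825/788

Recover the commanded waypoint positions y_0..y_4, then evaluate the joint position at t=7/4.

y_0 = S_0(0) = a_0 = -3
y_1 = S_1(0) = a_1 = -5
y_2 = S_2(0) = a_2 = -2
y_3 = S_3(0) = a_3 = 5
y_4 = S_3(1) = 3
t_q=7/4 is in segment 1 (τ=3/4); S_1(τ)=-18121/3152

y_0=-3 y_1=-5 y_2=-2 y_3=5 y_4=3
S(7/4) = -18121/3152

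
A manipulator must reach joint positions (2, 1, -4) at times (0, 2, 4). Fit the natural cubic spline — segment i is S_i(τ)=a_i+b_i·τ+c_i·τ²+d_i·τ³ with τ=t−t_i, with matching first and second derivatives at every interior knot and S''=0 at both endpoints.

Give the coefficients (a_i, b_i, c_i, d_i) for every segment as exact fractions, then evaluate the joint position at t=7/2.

  seg 0: a=2 b=0 c=0 d=-1/8
  seg 1: a=1 b=-3/2 c=-3/4 d=1/8
S(7/2) = -161/64

Δ: Δ0=-1/2, Δ1=-5/2
row 1: diag=8, rhs=-12; c'=1/4, d'=-3/2
back: M1=-3/2
M: M0=0, M1=-3/2, M2=0
seg 0: a=2, c=M0/2=0, d=(M1−M0)/(6·2)=-1/8, b=Δ0−h0·(2M0+M1)/6=0
seg 1: a=1, c=M1/2=-3/4, d=(M2−M1)/(6·2)=1/8, b=Δ1−h1·(2M1+M2)/6=-3/2
t_q=7/2 → seg 1, τ=3/2; S=1+-3/2·τ+-3/4·τ²+1/8·τ³=-161/64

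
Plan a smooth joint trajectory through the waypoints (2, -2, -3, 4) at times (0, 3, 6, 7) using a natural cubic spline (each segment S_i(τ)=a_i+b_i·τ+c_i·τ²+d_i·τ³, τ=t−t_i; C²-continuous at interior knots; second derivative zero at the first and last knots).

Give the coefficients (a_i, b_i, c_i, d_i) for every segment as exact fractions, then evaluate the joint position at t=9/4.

Δ: Δ0=-4/3, Δ1=-1/3, Δ2=7
row 1: diag=12, rhs=6; c'=1/4, d'=1/2
row 2: denom=8−3·1/4=29/4; d'=(44−3·1/2)/(29/4)=170/29
back: M2=170/29
back: M1=1/2−1/4·170/29=-28/29
M: M0=0, M1=-28/29, M2=170/29, M3=0
seg 0: a=2, c=M0/2=0, d=(M1−M0)/(6·3)=-14/261, b=Δ0−h0·(2M0+M1)/6=-74/87
seg 1: a=-2, c=M1/2=-14/29, d=(M2−M1)/(6·3)=11/29, b=Δ1−h1·(2M1+M2)/6=-200/87
seg 2: a=-3, c=M2/2=85/29, d=(M3−M2)/(6·1)=-85/87, b=Δ2−h2·(2M2+M3)/6=439/87
t_q=9/4 → seg 0, τ=9/4; S=2+-74/87·τ+0·τ²+-14/261·τ³=-487/928

  seg 0: a=2 b=-74/87 c=0 d=-14/261
  seg 1: a=-2 b=-200/87 c=-14/29 d=11/29
  seg 2: a=-3 b=439/87 c=85/29 d=-85/87
S(9/4) = -487/928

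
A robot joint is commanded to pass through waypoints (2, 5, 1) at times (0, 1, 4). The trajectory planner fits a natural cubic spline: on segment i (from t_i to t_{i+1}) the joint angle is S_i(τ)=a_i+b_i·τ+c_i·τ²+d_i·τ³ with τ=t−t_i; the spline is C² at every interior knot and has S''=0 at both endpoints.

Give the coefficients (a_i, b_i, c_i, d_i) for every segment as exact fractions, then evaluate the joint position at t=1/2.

Δ: Δ0=3, Δ1=-4/3
row 1: diag=8, rhs=-26; c'=3/8, d'=-13/4
back: M1=-13/4
M: M0=0, M1=-13/4, M2=0
seg 0: a=2, c=M0/2=0, d=(M1−M0)/(6·1)=-13/24, b=Δ0−h0·(2M0+M1)/6=85/24
seg 1: a=5, c=M1/2=-13/8, d=(M2−M1)/(6·3)=13/72, b=Δ1−h1·(2M1+M2)/6=23/12
t_q=1/2 → seg 0, τ=1/2; S=2+85/24·τ+0·τ²+-13/24·τ³=237/64

  seg 0: a=2 b=85/24 c=0 d=-13/24
  seg 1: a=5 b=23/12 c=-13/8 d=13/72
S(1/2) = 237/64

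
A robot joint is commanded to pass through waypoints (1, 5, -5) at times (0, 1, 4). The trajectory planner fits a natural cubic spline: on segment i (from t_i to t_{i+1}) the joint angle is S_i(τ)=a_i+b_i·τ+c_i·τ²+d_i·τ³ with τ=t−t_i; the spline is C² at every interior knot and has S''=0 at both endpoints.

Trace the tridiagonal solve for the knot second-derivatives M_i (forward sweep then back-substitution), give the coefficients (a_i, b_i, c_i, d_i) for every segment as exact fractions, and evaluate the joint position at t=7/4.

  seg 0: a=1 b=59/12 c=0 d=-11/12
  seg 1: a=5 b=13/6 c=-11/4 d=11/36
S(7/4) = 1333/256

Δ: Δ0=4, Δ1=-10/3
row 1: diag=8, rhs=-44; c'=3/8, d'=-11/2
back: M1=-11/2
M: M0=0, M1=-11/2, M2=0
seg 0: a=1, c=M0/2=0, d=(M1−M0)/(6·1)=-11/12, b=Δ0−h0·(2M0+M1)/6=59/12
seg 1: a=5, c=M1/2=-11/4, d=(M2−M1)/(6·3)=11/36, b=Δ1−h1·(2M1+M2)/6=13/6
t_q=7/4 → seg 1, τ=3/4; S=5+13/6·τ+-11/4·τ²+11/36·τ³=1333/256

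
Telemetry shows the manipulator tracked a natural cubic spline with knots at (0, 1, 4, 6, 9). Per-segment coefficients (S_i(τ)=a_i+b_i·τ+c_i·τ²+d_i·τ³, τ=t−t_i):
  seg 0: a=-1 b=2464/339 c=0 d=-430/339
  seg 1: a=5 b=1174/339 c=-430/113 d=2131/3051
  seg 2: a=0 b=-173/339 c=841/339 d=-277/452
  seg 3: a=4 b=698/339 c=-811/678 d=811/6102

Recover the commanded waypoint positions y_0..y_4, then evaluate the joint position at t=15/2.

y_0 = S_0(0) = a_0 = -1
y_1 = S_1(0) = a_1 = 5
y_2 = S_2(0) = a_2 = 0
y_3 = S_3(0) = a_3 = 4
y_4 = S_3(3) = 3
t_q=15/2 is in segment 3 (τ=3/2); S_3(τ)=8761/1808

y_0=-1 y_1=5 y_2=0 y_3=4 y_4=3
S(15/2) = 8761/1808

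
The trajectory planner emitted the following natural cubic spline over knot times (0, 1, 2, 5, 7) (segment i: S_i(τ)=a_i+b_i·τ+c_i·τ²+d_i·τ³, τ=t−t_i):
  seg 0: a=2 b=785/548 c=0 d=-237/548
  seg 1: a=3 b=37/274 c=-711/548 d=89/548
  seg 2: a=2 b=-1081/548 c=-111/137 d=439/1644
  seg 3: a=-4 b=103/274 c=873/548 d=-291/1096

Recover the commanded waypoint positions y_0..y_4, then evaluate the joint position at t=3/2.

y_0=2 y_1=3 y_2=2 y_3=-4 y_4=1
S(3/2) = 12115/4384

y_0 = S_0(0) = a_0 = 2
y_1 = S_1(0) = a_1 = 3
y_2 = S_2(0) = a_2 = 2
y_3 = S_3(0) = a_3 = -4
y_4 = S_3(2) = 1
t_q=3/2 is in segment 1 (τ=1/2); S_1(τ)=12115/4384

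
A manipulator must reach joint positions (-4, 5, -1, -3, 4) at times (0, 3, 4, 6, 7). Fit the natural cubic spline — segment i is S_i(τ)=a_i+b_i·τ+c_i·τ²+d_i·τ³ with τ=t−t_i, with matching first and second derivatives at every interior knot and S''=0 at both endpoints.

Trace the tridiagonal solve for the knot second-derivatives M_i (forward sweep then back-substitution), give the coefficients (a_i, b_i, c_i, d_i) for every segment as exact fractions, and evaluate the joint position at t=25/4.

Δ: Δ0=3, Δ1=-6, Δ2=-1, Δ3=7
row 1: diag=8, rhs=-54; c'=1/8, d'=-27/4
row 2: denom=6−1·1/8=47/8; d'=(30−1·-27/4)/(47/8)=294/47
row 3: denom=6−2·16/47=250/47; d'=(48−2·294/47)/(250/47)=834/125
back: M3=834/125
back: M2=294/47−16/47·834/125=498/125
back: M1=-27/4−1/8·498/125=-906/125
M: M0=0, M1=-906/125, M2=498/125, M3=834/125, M4=0
seg 0: a=-4, c=M0/2=0, d=(M1−M0)/(6·3)=-151/375, b=Δ0−h0·(2M0+M1)/6=828/125
seg 1: a=5, c=M1/2=-453/125, d=(M2−M1)/(6·1)=234/125, b=Δ1−h1·(2M1+M2)/6=-531/125
seg 2: a=-1, c=M2/2=249/125, d=(M3−M2)/(6·2)=28/125, b=Δ2−h2·(2M2+M3)/6=-147/25
seg 3: a=-3, c=M3/2=417/125, d=(M4−M3)/(6·1)=-139/125, b=Δ3−h3·(2M3+M4)/6=597/125
t_q=25/4 → seg 3, τ=1/4; S=-3+597/125·τ+417/125·τ²+-139/125·τ³=-12919/8000

  seg 0: a=-4 b=828/125 c=0 d=-151/375
  seg 1: a=5 b=-531/125 c=-453/125 d=234/125
  seg 2: a=-1 b=-147/25 c=249/125 d=28/125
  seg 3: a=-3 b=597/125 c=417/125 d=-139/125
S(25/4) = -12919/8000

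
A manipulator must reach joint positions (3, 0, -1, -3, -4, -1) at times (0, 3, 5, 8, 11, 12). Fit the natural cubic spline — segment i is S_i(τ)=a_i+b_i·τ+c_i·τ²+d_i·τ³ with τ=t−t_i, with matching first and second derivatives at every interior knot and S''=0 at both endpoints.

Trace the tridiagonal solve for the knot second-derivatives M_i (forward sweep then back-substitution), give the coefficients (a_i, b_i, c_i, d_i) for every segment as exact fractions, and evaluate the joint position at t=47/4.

Δ: Δ0=-1, Δ1=-1/2, Δ2=-2/3, Δ3=-1/3, Δ4=3
row 1: diag=10, rhs=3; c'=1/5, d'=3/10
row 2: denom=10−2·1/5=48/5; d'=(-1−2·3/10)/(48/5)=-1/6
row 3: denom=12−3·5/16=177/16; d'=(2−3·-1/6)/(177/16)=40/177
row 4: denom=8−3·16/59=424/59; d'=(20−3·40/177)/(424/59)=285/106
back: M4=285/106
back: M3=40/177−16/59·285/106=-80/159
back: M2=-1/6−5/16·-80/159=-1/106
back: M1=3/10−1/5·-1/106=16/53
M: M0=0, M1=16/53, M2=-1/106, M3=-80/159, M4=285/106, M5=0
seg 0: a=3, c=M0/2=0, d=(M1−M0)/(6·3)=8/477, b=Δ0−h0·(2M0+M1)/6=-61/53
seg 1: a=0, c=M1/2=8/53, d=(M2−M1)/(6·2)=-11/424, b=Δ1−h1·(2M1+M2)/6=-37/53
seg 2: a=-1, c=M2/2=-1/212, d=(M3−M2)/(6·3)=-157/5724, b=Δ2−h2·(2M2+M3)/6=-43/106
seg 3: a=-3, c=M3/2=-40/159, d=(M4−M3)/(6·3)=1015/5724, b=Δ3−h3·(2M3+M4)/6=-249/212
seg 4: a=-4, c=M4/2=285/212, d=(M5−M4)/(6·1)=-95/212, b=Δ4−h4·(2M4+M5)/6=223/106
t_q=47/4 → seg 4, τ=3/4; S=-4+223/106·τ+285/212·τ²+-95/212·τ³=-25169/13568

  seg 0: a=3 b=-61/53 c=0 d=8/477
  seg 1: a=0 b=-37/53 c=8/53 d=-11/424
  seg 2: a=-1 b=-43/106 c=-1/212 d=-157/5724
  seg 3: a=-3 b=-249/212 c=-40/159 d=1015/5724
  seg 4: a=-4 b=223/106 c=285/212 d=-95/212
S(47/4) = -25169/13568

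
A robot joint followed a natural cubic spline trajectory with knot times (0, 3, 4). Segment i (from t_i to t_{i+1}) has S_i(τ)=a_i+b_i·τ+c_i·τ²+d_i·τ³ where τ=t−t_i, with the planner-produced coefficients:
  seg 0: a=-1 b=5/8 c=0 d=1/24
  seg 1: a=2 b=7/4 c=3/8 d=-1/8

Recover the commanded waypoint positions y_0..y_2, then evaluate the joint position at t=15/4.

y_0 = S_0(0) = a_0 = -1
y_1 = S_1(0) = a_1 = 2
y_2 = S_1(1) = 4
t_q=15/4 is in segment 1 (τ=3/4); S_1(τ)=1777/512

y_0=-1 y_1=2 y_2=4
S(15/4) = 1777/512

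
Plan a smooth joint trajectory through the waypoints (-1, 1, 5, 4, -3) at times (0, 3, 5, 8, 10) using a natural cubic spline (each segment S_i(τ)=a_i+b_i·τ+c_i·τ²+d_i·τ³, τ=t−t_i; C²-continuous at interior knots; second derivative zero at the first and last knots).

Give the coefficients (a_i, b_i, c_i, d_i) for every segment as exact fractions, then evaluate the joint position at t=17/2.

Δ: Δ0=2/3, Δ1=2, Δ2=-1/3, Δ3=-7/2
row 1: diag=10, rhs=8; c'=1/5, d'=4/5
row 2: denom=10−2·1/5=48/5; d'=(-14−2·4/5)/(48/5)=-13/8
row 3: denom=10−3·5/16=145/16; d'=(-19−3·-13/8)/(145/16)=-226/145
back: M3=-226/145
back: M2=-13/8−5/16·-226/145=-33/29
back: M1=4/5−1/5·-33/29=149/145
M: M0=0, M1=149/145, M2=-33/29, M3=-226/145, M4=0
seg 0: a=-1, c=M0/2=0, d=(M1−M0)/(6·3)=149/2610, b=Δ0−h0·(2M0+M1)/6=133/870
seg 1: a=1, c=M1/2=149/290, d=(M2−M1)/(6·2)=-157/870, b=Δ1−h1·(2M1+M2)/6=737/435
seg 2: a=5, c=M2/2=-33/58, d=(M3−M2)/(6·3)=-61/2610, b=Δ2−h2·(2M2+M3)/6=689/435
seg 3: a=4, c=M3/2=-113/145, d=(M4−M3)/(6·2)=113/870, b=Δ3−h3·(2M3+M4)/6=-2141/870
t_q=17/2 → seg 3, τ=1/2; S=4+-2141/870·τ+-113/145·τ²+113/870·τ³=6011/2320

  seg 0: a=-1 b=133/870 c=0 d=149/2610
  seg 1: a=1 b=737/435 c=149/290 d=-157/870
  seg 2: a=5 b=689/435 c=-33/58 d=-61/2610
  seg 3: a=4 b=-2141/870 c=-113/145 d=113/870
S(17/2) = 6011/2320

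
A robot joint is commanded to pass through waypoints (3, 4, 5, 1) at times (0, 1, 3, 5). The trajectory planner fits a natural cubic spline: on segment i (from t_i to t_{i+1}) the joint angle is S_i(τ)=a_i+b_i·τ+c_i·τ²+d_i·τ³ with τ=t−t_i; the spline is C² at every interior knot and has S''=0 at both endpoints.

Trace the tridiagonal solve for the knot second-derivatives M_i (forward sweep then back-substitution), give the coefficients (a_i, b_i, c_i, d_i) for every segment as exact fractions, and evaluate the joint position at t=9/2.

  seg 0: a=3 b=43/44 c=0 d=1/44
  seg 1: a=4 b=23/22 c=3/44 d=-15/88
  seg 2: a=5 b=-8/11 c=-21/22 d=7/44
S(9/2) = 809/352

Δ: Δ0=1, Δ1=1/2, Δ2=-2
row 1: diag=6, rhs=-3; c'=1/3, d'=-1/2
row 2: denom=8−2·1/3=22/3; d'=(-15−2·-1/2)/(22/3)=-21/11
back: M2=-21/11
back: M1=-1/2−1/3·-21/11=3/22
M: M0=0, M1=3/22, M2=-21/11, M3=0
seg 0: a=3, c=M0/2=0, d=(M1−M0)/(6·1)=1/44, b=Δ0−h0·(2M0+M1)/6=43/44
seg 1: a=4, c=M1/2=3/44, d=(M2−M1)/(6·2)=-15/88, b=Δ1−h1·(2M1+M2)/6=23/22
seg 2: a=5, c=M2/2=-21/22, d=(M3−M2)/(6·2)=7/44, b=Δ2−h2·(2M2+M3)/6=-8/11
t_q=9/2 → seg 2, τ=3/2; S=5+-8/11·τ+-21/22·τ²+7/44·τ³=809/352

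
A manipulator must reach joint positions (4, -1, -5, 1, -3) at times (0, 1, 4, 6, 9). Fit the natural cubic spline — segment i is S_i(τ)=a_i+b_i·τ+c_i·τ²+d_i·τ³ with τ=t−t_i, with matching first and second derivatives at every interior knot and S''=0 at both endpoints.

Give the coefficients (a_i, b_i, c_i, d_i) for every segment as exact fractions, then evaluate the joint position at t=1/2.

Δ: Δ0=-5, Δ1=-4/3, Δ2=3, Δ3=-4/3
row 1: diag=8, rhs=22; c'=3/8, d'=11/4
row 2: denom=10−3·3/8=71/8; d'=(26−3·11/4)/(71/8)=2
row 3: denom=10−2·16/71=678/71; d'=(-26−2·2)/(678/71)=-355/113
back: M3=-355/113
back: M2=2−16/71·-355/113=306/113
back: M1=11/4−3/8·306/113=196/113
M: M0=0, M1=196/113, M2=306/113, M3=-355/113, M4=0
seg 0: a=4, c=M0/2=0, d=(M1−M0)/(6·1)=98/339, b=Δ0−h0·(2M0+M1)/6=-1793/339
seg 1: a=-1, c=M1/2=98/113, d=(M2−M1)/(6·3)=55/1017, b=Δ1−h1·(2M1+M2)/6=-1499/339
seg 2: a=-5, c=M2/2=153/113, d=(M3−M2)/(6·2)=-661/1356, b=Δ2−h2·(2M2+M3)/6=760/339
seg 3: a=1, c=M3/2=-355/226, d=(M4−M3)/(6·3)=355/2034, b=Δ3−h3·(2M3+M4)/6=613/339
t_q=1/2 → seg 0, τ=1/2; S=4+-1793/339·τ+0·τ²+98/339·τ³=629/452

  seg 0: a=4 b=-1793/339 c=0 d=98/339
  seg 1: a=-1 b=-1499/339 c=98/113 d=55/1017
  seg 2: a=-5 b=760/339 c=153/113 d=-661/1356
  seg 3: a=1 b=613/339 c=-355/226 d=355/2034
S(1/2) = 629/452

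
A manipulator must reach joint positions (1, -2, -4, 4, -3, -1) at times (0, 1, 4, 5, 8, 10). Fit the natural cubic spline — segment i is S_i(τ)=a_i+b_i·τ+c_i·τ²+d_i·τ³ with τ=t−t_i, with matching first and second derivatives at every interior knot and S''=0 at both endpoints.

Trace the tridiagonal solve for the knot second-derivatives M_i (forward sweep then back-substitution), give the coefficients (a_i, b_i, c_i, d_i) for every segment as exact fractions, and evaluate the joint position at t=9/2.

  seg 0: a=1 b=-623/225 c=0 d=-52/225
  seg 1: a=-2 b=-779/225 c=-52/75 d=1097/2025
  seg 2: a=-4 b=1576/225 c=941/225 d=-239/75
  seg 3: a=4 b=1307/225 c=-242/45 d=1798/2025
  seg 4: a=-3 b=-559/225 c=196/75 d=-98/225
S(9/2) = 269/1800

Δ: Δ0=-3, Δ1=-2/3, Δ2=8, Δ3=-7/3, Δ4=1
row 1: diag=8, rhs=14; c'=3/8, d'=7/4
row 2: denom=8−3·3/8=55/8; d'=(52−3·7/4)/(55/8)=34/5
row 3: denom=8−1·8/55=432/55; d'=(-62−1·34/5)/(432/55)=-473/54
row 4: denom=10−3·55/144=425/48; d'=(20−3·-473/54)/(425/48)=392/75
back: M4=392/75
back: M3=-473/54−55/144·392/75=-484/45
back: M2=34/5−8/55·-484/45=1882/225
back: M1=7/4−3/8·1882/225=-104/75
M: M0=0, M1=-104/75, M2=1882/225, M3=-484/45, M4=392/75, M5=0
seg 0: a=1, c=M0/2=0, d=(M1−M0)/(6·1)=-52/225, b=Δ0−h0·(2M0+M1)/6=-623/225
seg 1: a=-2, c=M1/2=-52/75, d=(M2−M1)/(6·3)=1097/2025, b=Δ1−h1·(2M1+M2)/6=-779/225
seg 2: a=-4, c=M2/2=941/225, d=(M3−M2)/(6·1)=-239/75, b=Δ2−h2·(2M2+M3)/6=1576/225
seg 3: a=4, c=M3/2=-242/45, d=(M4−M3)/(6·3)=1798/2025, b=Δ3−h3·(2M3+M4)/6=1307/225
seg 4: a=-3, c=M4/2=196/75, d=(M5−M4)/(6·2)=-98/225, b=Δ4−h4·(2M4+M5)/6=-559/225
t_q=9/2 → seg 2, τ=1/2; S=-4+1576/225·τ+941/225·τ²+-239/75·τ³=269/1800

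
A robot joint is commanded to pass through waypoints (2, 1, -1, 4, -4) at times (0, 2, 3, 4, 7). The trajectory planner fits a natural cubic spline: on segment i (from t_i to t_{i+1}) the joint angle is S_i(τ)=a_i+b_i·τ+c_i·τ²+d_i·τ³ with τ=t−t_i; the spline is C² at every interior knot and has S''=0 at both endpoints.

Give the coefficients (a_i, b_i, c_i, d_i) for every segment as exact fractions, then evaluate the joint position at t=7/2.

Δ: Δ0=-1/2, Δ1=-2, Δ2=5, Δ3=-8/3
row 1: diag=6, rhs=-9; c'=1/6, d'=-3/2
row 2: denom=4−1·1/6=23/6; d'=(42−1·-3/2)/(23/6)=261/23
row 3: denom=8−1·6/23=178/23; d'=(-46−1·261/23)/(178/23)=-1319/178
back: M3=-1319/178
back: M2=261/23−6/23·-1319/178=1182/89
back: M1=-3/2−1/6·1182/89=-661/178
M: M0=0, M1=-661/178, M2=1182/89, M3=-1319/178, M4=0
seg 0: a=2, c=M0/2=0, d=(M1−M0)/(6·2)=-661/2136, b=Δ0−h0·(2M0+M1)/6=197/267
seg 1: a=1, c=M1/2=-661/356, d=(M2−M1)/(6·1)=3025/1068, b=Δ1−h1·(2M1+M2)/6=-1589/534
seg 2: a=-1, c=M2/2=591/89, d=(M3−M2)/(6·1)=-3683/1068, b=Δ2−h2·(2M2+M3)/6=1931/1068
seg 3: a=4, c=M3/2=-1319/356, d=(M4−M3)/(6·3)=1319/3204, b=Δ3−h3·(2M3+M4)/6=2533/534
t_q=7/2 → seg 2, τ=1/2; S=-1+1931/1068·τ+591/89·τ²+-3683/1068·τ³=3227/2848

  seg 0: a=2 b=197/267 c=0 d=-661/2136
  seg 1: a=1 b=-1589/534 c=-661/356 d=3025/1068
  seg 2: a=-1 b=1931/1068 c=591/89 d=-3683/1068
  seg 3: a=4 b=2533/534 c=-1319/356 d=1319/3204
S(7/2) = 3227/2848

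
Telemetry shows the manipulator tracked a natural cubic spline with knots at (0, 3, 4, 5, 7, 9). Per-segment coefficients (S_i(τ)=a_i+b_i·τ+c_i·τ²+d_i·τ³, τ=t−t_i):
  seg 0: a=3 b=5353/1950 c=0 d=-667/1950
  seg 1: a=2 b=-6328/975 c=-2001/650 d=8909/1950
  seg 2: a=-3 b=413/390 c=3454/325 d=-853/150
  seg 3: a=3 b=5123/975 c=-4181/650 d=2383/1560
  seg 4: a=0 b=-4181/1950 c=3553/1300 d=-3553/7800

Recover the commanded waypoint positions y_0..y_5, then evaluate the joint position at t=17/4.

y_0=3 y_1=2 y_2=-3 y_3=3 y_4=0 y_5=3
S(17/4) = -89851/41600

y_0 = S_0(0) = a_0 = 3
y_1 = S_1(0) = a_1 = 2
y_2 = S_2(0) = a_2 = -3
y_3 = S_3(0) = a_3 = 3
y_4 = S_4(0) = a_4 = 0
y_5 = S_4(2) = 3
t_q=17/4 is in segment 2 (τ=1/4); S_2(τ)=-89851/41600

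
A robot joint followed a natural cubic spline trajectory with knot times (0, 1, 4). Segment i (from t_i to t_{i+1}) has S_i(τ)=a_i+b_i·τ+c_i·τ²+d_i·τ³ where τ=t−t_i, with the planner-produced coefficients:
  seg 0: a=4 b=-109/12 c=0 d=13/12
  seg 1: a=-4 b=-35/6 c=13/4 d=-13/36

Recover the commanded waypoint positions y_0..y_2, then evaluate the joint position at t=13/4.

y_0=4 y_1=-4 y_2=-2
S(13/4) = -1225/256

y_0 = S_0(0) = a_0 = 4
y_1 = S_1(0) = a_1 = -4
y_2 = S_1(3) = -2
t_q=13/4 is in segment 1 (τ=9/4); S_1(τ)=-1225/256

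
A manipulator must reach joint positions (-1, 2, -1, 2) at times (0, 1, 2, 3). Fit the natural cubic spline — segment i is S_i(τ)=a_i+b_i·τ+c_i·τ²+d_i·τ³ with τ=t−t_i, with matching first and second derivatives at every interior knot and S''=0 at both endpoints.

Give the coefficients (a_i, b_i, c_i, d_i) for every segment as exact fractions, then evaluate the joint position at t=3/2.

  seg 0: a=-1 b=5 c=0 d=-2
  seg 1: a=2 b=-1 c=-6 d=4
  seg 2: a=-1 b=-1 c=6 d=-2
S(3/2) = 1/2

Δ: Δ0=3, Δ1=-3, Δ2=3
row 1: diag=4, rhs=-36; c'=1/4, d'=-9
row 2: denom=4−1·1/4=15/4; d'=(36−1·-9)/(15/4)=12
back: M2=12
back: M1=-9−1/4·12=-12
M: M0=0, M1=-12, M2=12, M3=0
seg 0: a=-1, c=M0/2=0, d=(M1−M0)/(6·1)=-2, b=Δ0−h0·(2M0+M1)/6=5
seg 1: a=2, c=M1/2=-6, d=(M2−M1)/(6·1)=4, b=Δ1−h1·(2M1+M2)/6=-1
seg 2: a=-1, c=M2/2=6, d=(M3−M2)/(6·1)=-2, b=Δ2−h2·(2M2+M3)/6=-1
t_q=3/2 → seg 1, τ=1/2; S=2+-1·τ+-6·τ²+4·τ³=1/2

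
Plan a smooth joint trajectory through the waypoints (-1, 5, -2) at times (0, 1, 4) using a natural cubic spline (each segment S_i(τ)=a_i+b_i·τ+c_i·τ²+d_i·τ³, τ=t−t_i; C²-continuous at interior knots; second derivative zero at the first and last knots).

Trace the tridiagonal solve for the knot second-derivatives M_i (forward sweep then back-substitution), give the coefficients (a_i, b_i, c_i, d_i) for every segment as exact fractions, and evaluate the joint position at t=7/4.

Δ: Δ0=6, Δ1=-7/3
row 1: diag=8, rhs=-50; c'=3/8, d'=-25/4
back: M1=-25/4
M: M0=0, M1=-25/4, M2=0
seg 0: a=-1, c=M0/2=0, d=(M1−M0)/(6·1)=-25/24, b=Δ0−h0·(2M0+M1)/6=169/24
seg 1: a=5, c=M1/2=-25/8, d=(M2−M1)/(6·3)=25/72, b=Δ1−h1·(2M1+M2)/6=47/12
t_q=7/4 → seg 1, τ=3/4; S=5+47/12·τ+-25/8·τ²+25/72·τ³=3239/512

  seg 0: a=-1 b=169/24 c=0 d=-25/24
  seg 1: a=5 b=47/12 c=-25/8 d=25/72
S(7/4) = 3239/512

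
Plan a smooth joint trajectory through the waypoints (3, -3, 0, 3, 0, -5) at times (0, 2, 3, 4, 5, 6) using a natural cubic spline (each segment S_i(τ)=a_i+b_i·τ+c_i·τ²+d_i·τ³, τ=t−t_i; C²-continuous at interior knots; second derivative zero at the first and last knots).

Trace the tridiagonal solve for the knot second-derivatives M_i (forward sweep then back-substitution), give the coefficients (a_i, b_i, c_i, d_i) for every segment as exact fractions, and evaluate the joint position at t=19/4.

  seg 0: a=3 b=-1591/321 c=0 d=157/321
  seg 1: a=-3 b=293/321 c=314/107 d=-272/321
  seg 2: a=0 b=1361/321 c=42/107 d=-524/321
  seg 3: a=3 b=41/321 c=-482/107 d=442/321
  seg 4: a=0 b=-1525/321 c=-40/107 d=40/321
S(19/4) = 3913/3424

Δ: Δ0=-3, Δ1=3, Δ2=3, Δ3=-3, Δ4=-5
row 1: diag=6, rhs=36; c'=1/6, d'=6
row 2: denom=4−1·1/6=23/6; d'=(0−1·6)/(23/6)=-36/23
row 3: denom=4−1·6/23=86/23; d'=(-36−1·-36/23)/(86/23)=-396/43
row 4: denom=4−1·23/86=321/86; d'=(-12−1·-396/43)/(321/86)=-80/107
back: M4=-80/107
back: M3=-396/43−23/86·-80/107=-964/107
back: M2=-36/23−6/23·-964/107=84/107
back: M1=6−1/6·84/107=628/107
M: M0=0, M1=628/107, M2=84/107, M3=-964/107, M4=-80/107, M5=0
seg 0: a=3, c=M0/2=0, d=(M1−M0)/(6·2)=157/321, b=Δ0−h0·(2M0+M1)/6=-1591/321
seg 1: a=-3, c=M1/2=314/107, d=(M2−M1)/(6·1)=-272/321, b=Δ1−h1·(2M1+M2)/6=293/321
seg 2: a=0, c=M2/2=42/107, d=(M3−M2)/(6·1)=-524/321, b=Δ2−h2·(2M2+M3)/6=1361/321
seg 3: a=3, c=M3/2=-482/107, d=(M4−M3)/(6·1)=442/321, b=Δ3−h3·(2M3+M4)/6=41/321
seg 4: a=0, c=M4/2=-40/107, d=(M5−M4)/(6·1)=40/321, b=Δ4−h4·(2M4+M5)/6=-1525/321
t_q=19/4 → seg 3, τ=3/4; S=3+41/321·τ+-482/107·τ²+442/321·τ³=3913/3424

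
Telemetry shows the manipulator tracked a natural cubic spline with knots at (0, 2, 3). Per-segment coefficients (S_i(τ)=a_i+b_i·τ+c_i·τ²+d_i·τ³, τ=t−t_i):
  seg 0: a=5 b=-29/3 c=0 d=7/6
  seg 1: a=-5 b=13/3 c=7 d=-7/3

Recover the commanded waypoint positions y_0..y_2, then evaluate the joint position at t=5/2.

y_0 = S_0(0) = a_0 = 5
y_1 = S_1(0) = a_1 = -5
y_2 = S_1(1) = 4
t_q=5/2 is in segment 1 (τ=1/2); S_1(τ)=-11/8

y_0=5 y_1=-5 y_2=4
S(5/2) = -11/8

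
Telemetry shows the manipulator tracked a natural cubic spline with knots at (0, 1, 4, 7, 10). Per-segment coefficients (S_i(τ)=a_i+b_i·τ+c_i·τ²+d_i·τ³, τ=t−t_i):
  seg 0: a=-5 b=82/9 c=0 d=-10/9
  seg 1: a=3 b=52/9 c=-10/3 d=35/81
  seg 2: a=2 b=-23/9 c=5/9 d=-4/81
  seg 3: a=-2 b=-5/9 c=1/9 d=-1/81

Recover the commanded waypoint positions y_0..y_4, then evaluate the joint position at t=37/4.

y_0 = S_0(0) = a_0 = -5
y_1 = S_1(0) = a_1 = 3
y_2 = S_2(0) = a_2 = 2
y_3 = S_3(0) = a_3 = -2
y_4 = S_3(3) = -3
t_q=37/4 is in segment 3 (τ=9/4); S_3(τ)=-181/64

y_0=-5 y_1=3 y_2=2 y_3=-2 y_4=-3
S(37/4) = -181/64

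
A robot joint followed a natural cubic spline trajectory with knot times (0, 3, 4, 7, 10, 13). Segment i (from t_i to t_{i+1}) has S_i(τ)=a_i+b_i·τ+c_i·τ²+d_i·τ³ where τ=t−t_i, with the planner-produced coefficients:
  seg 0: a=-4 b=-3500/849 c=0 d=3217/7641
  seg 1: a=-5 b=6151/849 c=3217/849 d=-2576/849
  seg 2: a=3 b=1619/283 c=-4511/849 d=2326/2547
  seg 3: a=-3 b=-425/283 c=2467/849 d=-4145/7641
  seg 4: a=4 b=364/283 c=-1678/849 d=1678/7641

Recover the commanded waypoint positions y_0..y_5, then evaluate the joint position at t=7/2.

y_0 = S_0(0) = a_0 = -4
y_1 = S_1(0) = a_1 = -5
y_2 = S_2(0) = a_2 = 3
y_3 = S_3(0) = a_3 = -3
y_4 = S_4(0) = a_4 = 4
y_5 = S_4(3) = -4
t_q=7/2 is in segment 1 (τ=1/2); S_1(τ)=-2749/3396

y_0=-4 y_1=-5 y_2=3 y_3=-3 y_4=4 y_5=-4
S(7/2) = -2749/3396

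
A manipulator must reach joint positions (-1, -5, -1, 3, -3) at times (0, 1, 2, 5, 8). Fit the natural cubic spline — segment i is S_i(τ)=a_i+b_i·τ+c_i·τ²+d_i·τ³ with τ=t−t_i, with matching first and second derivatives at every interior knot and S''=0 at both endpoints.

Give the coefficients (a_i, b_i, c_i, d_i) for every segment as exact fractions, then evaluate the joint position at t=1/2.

Δ: Δ0=-4, Δ1=4, Δ2=4/3, Δ3=-2
row 1: diag=4, rhs=48; c'=1/4, d'=12
row 2: denom=8−1·1/4=31/4; d'=(-16−1·12)/(31/4)=-112/31
row 3: denom=12−3·12/31=336/31; d'=(-20−3·-112/31)/(336/31)=-71/84
back: M3=-71/84
back: M2=-112/31−12/31·-71/84=-23/7
back: M1=12−1/4·-23/7=359/28
M: M0=0, M1=359/28, M2=-23/7, M3=-71/84, M4=0
seg 0: a=-1, c=M0/2=0, d=(M1−M0)/(6·1)=359/168, b=Δ0−h0·(2M0+M1)/6=-1031/168
seg 1: a=-5, c=M1/2=359/56, d=(M2−M1)/(6·1)=-451/168, b=Δ1−h1·(2M1+M2)/6=23/84
seg 2: a=-1, c=M2/2=-23/14, d=(M3−M2)/(6·3)=205/1512, b=Δ2−h2·(2M2+M3)/6=121/24
seg 3: a=3, c=M3/2=-71/168, d=(M4−M3)/(6·3)=71/1512, b=Δ3−h3·(2M3+M4)/6=-97/84
t_q=1/2 → seg 0, τ=1/2; S=-1+-1031/168·τ+0·τ²+359/168·τ³=-1703/448

  seg 0: a=-1 b=-1031/168 c=0 d=359/168
  seg 1: a=-5 b=23/84 c=359/56 d=-451/168
  seg 2: a=-1 b=121/24 c=-23/14 d=205/1512
  seg 3: a=3 b=-97/84 c=-71/168 d=71/1512
S(1/2) = -1703/448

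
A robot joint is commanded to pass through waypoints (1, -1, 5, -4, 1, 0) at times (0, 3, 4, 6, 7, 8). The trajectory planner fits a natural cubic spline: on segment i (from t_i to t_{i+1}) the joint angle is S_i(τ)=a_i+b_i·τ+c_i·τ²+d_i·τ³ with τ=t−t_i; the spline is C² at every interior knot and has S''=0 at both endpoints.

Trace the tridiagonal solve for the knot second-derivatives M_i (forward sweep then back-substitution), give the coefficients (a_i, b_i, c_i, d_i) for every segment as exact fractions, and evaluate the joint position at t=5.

  seg 0: a=1 b=-24383/5718 c=0 d=6857/17154
  seg 1: a=-1 b=18665/2859 c=6857/1906 d=-23593/5718
  seg 2: a=5 b=7693/5718 c=-8368/953 d=8374/2859
  seg 3: a=-4 b=7837/5718 c=8380/953 d=-29527/5718
  seg 4: a=1 b=9908/2859 c=-12767/1906 d=12767/5718
S(5) = 941/1906

Δ: Δ0=-2/3, Δ1=6, Δ2=-9/2, Δ3=5, Δ4=-1
row 1: diag=8, rhs=40; c'=1/8, d'=5
row 2: denom=6−1·1/8=47/8; d'=(-63−1·5)/(47/8)=-544/47
row 3: denom=6−2·16/47=250/47; d'=(57−2·-544/47)/(250/47)=3767/250
row 4: denom=4−1·47/250=953/250; d'=(-36−1·3767/250)/(953/250)=-12767/953
back: M4=-12767/953
back: M3=3767/250−47/250·-12767/953=16760/953
back: M2=-544/47−16/47·16760/953=-16736/953
back: M1=5−1/8·-16736/953=6857/953
M: M0=0, M1=6857/953, M2=-16736/953, M3=16760/953, M4=-12767/953, M5=0
seg 0: a=1, c=M0/2=0, d=(M1−M0)/(6·3)=6857/17154, b=Δ0−h0·(2M0+M1)/6=-24383/5718
seg 1: a=-1, c=M1/2=6857/1906, d=(M2−M1)/(6·1)=-23593/5718, b=Δ1−h1·(2M1+M2)/6=18665/2859
seg 2: a=5, c=M2/2=-8368/953, d=(M3−M2)/(6·2)=8374/2859, b=Δ2−h2·(2M2+M3)/6=7693/5718
seg 3: a=-4, c=M3/2=8380/953, d=(M4−M3)/(6·1)=-29527/5718, b=Δ3−h3·(2M3+M4)/6=7837/5718
seg 4: a=1, c=M4/2=-12767/1906, d=(M5−M4)/(6·1)=12767/5718, b=Δ4−h4·(2M4+M5)/6=9908/2859
t_q=5 → seg 2, τ=1; S=5+7693/5718·τ+-8368/953·τ²+8374/2859·τ³=941/1906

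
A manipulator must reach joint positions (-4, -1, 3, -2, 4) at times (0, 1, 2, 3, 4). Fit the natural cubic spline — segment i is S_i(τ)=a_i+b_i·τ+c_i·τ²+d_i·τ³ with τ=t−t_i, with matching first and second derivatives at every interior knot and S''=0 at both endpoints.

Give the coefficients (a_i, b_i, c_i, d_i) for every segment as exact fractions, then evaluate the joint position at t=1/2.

Δ: Δ0=3, Δ1=4, Δ2=-5, Δ3=6
row 1: diag=4, rhs=6; c'=1/4, d'=3/2
row 2: denom=4−1·1/4=15/4; d'=(-54−1·3/2)/(15/4)=-74/5
row 3: denom=4−1·4/15=56/15; d'=(66−1·-74/5)/(56/15)=303/14
back: M3=303/14
back: M2=-74/5−4/15·303/14=-144/7
back: M1=3/2−1/4·-144/7=93/14
M: M0=0, M1=93/14, M2=-144/7, M3=303/14, M4=0
seg 0: a=-4, c=M0/2=0, d=(M1−M0)/(6·1)=31/28, b=Δ0−h0·(2M0+M1)/6=53/28
seg 1: a=-1, c=M1/2=93/28, d=(M2−M1)/(6·1)=-127/28, b=Δ1−h1·(2M1+M2)/6=73/14
seg 2: a=3, c=M2/2=-72/7, d=(M3−M2)/(6·1)=197/28, b=Δ2−h2·(2M2+M3)/6=-7/4
seg 3: a=-2, c=M3/2=303/28, d=(M4−M3)/(6·1)=-101/28, b=Δ3−h3·(2M3+M4)/6=-17/14
t_q=1/2 → seg 0, τ=1/2; S=-4+53/28·τ+0·τ²+31/28·τ³=-653/224

  seg 0: a=-4 b=53/28 c=0 d=31/28
  seg 1: a=-1 b=73/14 c=93/28 d=-127/28
  seg 2: a=3 b=-7/4 c=-72/7 d=197/28
  seg 3: a=-2 b=-17/14 c=303/28 d=-101/28
S(1/2) = -653/224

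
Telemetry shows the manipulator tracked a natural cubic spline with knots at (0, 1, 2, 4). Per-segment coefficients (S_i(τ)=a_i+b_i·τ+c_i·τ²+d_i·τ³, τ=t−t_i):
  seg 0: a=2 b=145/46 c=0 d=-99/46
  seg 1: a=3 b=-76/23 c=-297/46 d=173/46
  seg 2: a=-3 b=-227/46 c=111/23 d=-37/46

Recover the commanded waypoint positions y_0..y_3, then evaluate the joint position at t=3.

y_0=2 y_1=3 y_2=-3 y_3=0
S(3) = -90/23

y_0 = S_0(0) = a_0 = 2
y_1 = S_1(0) = a_1 = 3
y_2 = S_2(0) = a_2 = -3
y_3 = S_2(2) = 0
t_q=3 is in segment 2 (τ=1); S_2(τ)=-90/23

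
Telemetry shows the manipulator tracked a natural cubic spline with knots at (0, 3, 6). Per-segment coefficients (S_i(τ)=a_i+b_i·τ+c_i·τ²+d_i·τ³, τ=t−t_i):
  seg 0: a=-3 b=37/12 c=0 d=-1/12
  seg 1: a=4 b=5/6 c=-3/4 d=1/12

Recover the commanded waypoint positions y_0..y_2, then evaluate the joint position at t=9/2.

y_0=-3 y_1=4 y_2=2
S(9/2) = 123/32

y_0 = S_0(0) = a_0 = -3
y_1 = S_1(0) = a_1 = 4
y_2 = S_1(3) = 2
t_q=9/2 is in segment 1 (τ=3/2); S_1(τ)=123/32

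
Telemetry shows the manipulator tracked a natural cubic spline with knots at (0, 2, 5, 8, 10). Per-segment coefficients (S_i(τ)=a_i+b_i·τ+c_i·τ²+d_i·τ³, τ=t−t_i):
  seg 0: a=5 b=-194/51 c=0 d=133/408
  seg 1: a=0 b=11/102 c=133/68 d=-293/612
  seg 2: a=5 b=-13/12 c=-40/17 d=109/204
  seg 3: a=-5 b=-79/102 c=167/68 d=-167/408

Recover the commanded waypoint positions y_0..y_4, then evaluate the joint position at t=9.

y_0 = S_0(0) = a_0 = 5
y_1 = S_1(0) = a_1 = 0
y_2 = S_2(0) = a_2 = 5
y_3 = S_3(0) = a_3 = -5
y_4 = S_3(2) = 0
t_q=9 is in segment 3 (τ=1); S_3(τ)=-507/136

y_0=5 y_1=0 y_2=5 y_3=-5 y_4=0
S(9) = -507/136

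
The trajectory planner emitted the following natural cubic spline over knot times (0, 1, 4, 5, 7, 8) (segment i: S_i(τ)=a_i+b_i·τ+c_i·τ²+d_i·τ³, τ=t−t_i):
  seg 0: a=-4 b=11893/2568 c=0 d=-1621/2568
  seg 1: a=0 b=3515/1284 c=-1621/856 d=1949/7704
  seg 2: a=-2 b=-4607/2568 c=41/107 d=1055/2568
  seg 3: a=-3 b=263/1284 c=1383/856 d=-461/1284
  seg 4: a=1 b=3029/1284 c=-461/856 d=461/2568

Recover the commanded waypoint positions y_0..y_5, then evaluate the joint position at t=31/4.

y_0 = S_0(0) = a_0 = -4
y_1 = S_1(0) = a_1 = 0
y_2 = S_2(0) = a_2 = -2
y_3 = S_3(0) = a_3 = -3
y_4 = S_4(0) = a_4 = 1
y_5 = S_4(1) = 3
t_q=31/4 is in segment 4 (τ=3/4); S_4(τ)=139265/54784

y_0=-4 y_1=0 y_2=-2 y_3=-3 y_4=1 y_5=3
S(31/4) = 139265/54784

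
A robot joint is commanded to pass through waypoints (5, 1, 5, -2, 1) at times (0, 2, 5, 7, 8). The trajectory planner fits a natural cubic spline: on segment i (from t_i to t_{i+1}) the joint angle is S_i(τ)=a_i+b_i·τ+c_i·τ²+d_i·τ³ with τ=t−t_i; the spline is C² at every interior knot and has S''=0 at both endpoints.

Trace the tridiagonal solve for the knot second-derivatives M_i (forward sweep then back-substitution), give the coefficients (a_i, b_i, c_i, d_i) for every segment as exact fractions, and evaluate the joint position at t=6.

Δ: Δ0=-2, Δ1=4/3, Δ2=-7/2, Δ3=3
row 1: diag=10, rhs=20; c'=3/10, d'=2
row 2: denom=10−3·3/10=91/10; d'=(-29−3·2)/(91/10)=-50/13
row 3: denom=6−2·20/91=506/91; d'=(39−2·-50/13)/(506/91)=4249/506
back: M3=4249/506
back: M2=-50/13−20/91·4249/506=-1440/253
back: M1=2−3/10·-1440/253=938/253
M: M0=0, M1=938/253, M2=-1440/253, M3=4249/506, M4=0
seg 0: a=5, c=M0/2=0, d=(M1−M0)/(6·2)=469/1518, b=Δ0−h0·(2M0+M1)/6=-2456/759
seg 1: a=1, c=M1/2=469/253, d=(M2−M1)/(6·3)=-1189/2277, b=Δ1−h1·(2M1+M2)/6=358/759
seg 2: a=5, c=M2/2=-720/253, d=(M3−M2)/(6·2)=7129/6072, b=Δ2−h2·(2M2+M3)/6=-1901/759
seg 3: a=-2, c=M3/2=4249/1012, d=(M4−M3)/(6·1)=-4249/3036, b=Δ3−h3·(2M3+M4)/6=305/1518
t_q=6 → seg 2, τ=1; S=5+-1901/759·τ+-720/253·τ²+7129/6072·τ³=1667/2024

  seg 0: a=5 b=-2456/759 c=0 d=469/1518
  seg 1: a=1 b=358/759 c=469/253 d=-1189/2277
  seg 2: a=5 b=-1901/759 c=-720/253 d=7129/6072
  seg 3: a=-2 b=305/1518 c=4249/1012 d=-4249/3036
S(6) = 1667/2024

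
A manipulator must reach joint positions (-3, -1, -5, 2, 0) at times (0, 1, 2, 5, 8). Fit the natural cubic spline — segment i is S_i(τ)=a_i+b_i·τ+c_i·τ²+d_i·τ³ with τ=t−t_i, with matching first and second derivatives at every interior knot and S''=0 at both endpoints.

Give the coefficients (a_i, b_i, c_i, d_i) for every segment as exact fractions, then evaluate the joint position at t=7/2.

Δ: Δ0=2, Δ1=-4, Δ2=7/3, Δ3=-2/3
row 1: diag=4, rhs=-36; c'=1/4, d'=-9
row 2: denom=8−1·1/4=31/4; d'=(38−1·-9)/(31/4)=188/31
row 3: denom=12−3·12/31=336/31; d'=(-18−3·188/31)/(336/31)=-187/56
back: M3=-187/56
back: M2=188/31−12/31·-187/56=103/14
back: M1=-9−1/4·103/14=-607/56
M: M0=0, M1=-607/56, M2=103/14, M3=-187/56, M4=0
seg 0: a=-3, c=M0/2=0, d=(M1−M0)/(6·1)=-607/336, b=Δ0−h0·(2M0+M1)/6=1279/336
seg 1: a=-1, c=M1/2=-607/112, d=(M2−M1)/(6·1)=1019/336, b=Δ1−h1·(2M1+M2)/6=-271/168
seg 2: a=-5, c=M2/2=103/28, d=(M3−M2)/(6·3)=-599/1008, b=Δ2−h2·(2M2+M3)/6=-161/48
seg 3: a=2, c=M3/2=-187/112, d=(M4−M3)/(6·3)=187/1008, b=Δ3−h3·(2M3+M4)/6=449/168
t_q=7/2 → seg 2, τ=3/2; S=-5+-161/48·τ+103/28·τ²+-599/1008·τ³=-3369/896

  seg 0: a=-3 b=1279/336 c=0 d=-607/336
  seg 1: a=-1 b=-271/168 c=-607/112 d=1019/336
  seg 2: a=-5 b=-161/48 c=103/28 d=-599/1008
  seg 3: a=2 b=449/168 c=-187/112 d=187/1008
S(7/2) = -3369/896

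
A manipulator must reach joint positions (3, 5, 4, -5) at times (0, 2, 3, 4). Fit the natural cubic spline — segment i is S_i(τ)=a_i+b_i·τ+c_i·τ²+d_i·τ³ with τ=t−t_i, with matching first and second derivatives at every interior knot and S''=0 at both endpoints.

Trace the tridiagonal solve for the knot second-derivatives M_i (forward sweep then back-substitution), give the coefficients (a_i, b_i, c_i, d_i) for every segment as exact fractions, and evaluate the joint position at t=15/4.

  seg 0: a=3 b=1 c=0 d=0
  seg 1: a=5 b=1 c=0 d=-2
  seg 2: a=4 b=-5 c=-6 d=2
S(15/4) = -73/32

Δ: Δ0=1, Δ1=-1, Δ2=-9
row 1: diag=6, rhs=-12; c'=1/6, d'=-2
row 2: denom=4−1·1/6=23/6; d'=(-48−1·-2)/(23/6)=-12
back: M2=-12
back: M1=-2−1/6·-12=0
M: M0=0, M1=0, M2=-12, M3=0
seg 0: a=3, c=M0/2=0, d=(M1−M0)/(6·2)=0, b=Δ0−h0·(2M0+M1)/6=1
seg 1: a=5, c=M1/2=0, d=(M2−M1)/(6·1)=-2, b=Δ1−h1·(2M1+M2)/6=1
seg 2: a=4, c=M2/2=-6, d=(M3−M2)/(6·1)=2, b=Δ2−h2·(2M2+M3)/6=-5
t_q=15/4 → seg 2, τ=3/4; S=4+-5·τ+-6·τ²+2·τ³=-73/32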